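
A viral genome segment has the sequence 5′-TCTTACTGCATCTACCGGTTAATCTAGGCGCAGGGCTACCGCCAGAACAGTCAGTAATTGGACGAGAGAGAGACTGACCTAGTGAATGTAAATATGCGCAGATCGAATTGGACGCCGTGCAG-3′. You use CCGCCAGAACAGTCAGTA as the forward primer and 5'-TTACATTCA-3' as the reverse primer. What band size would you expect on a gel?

53 bp

Scanning the template, CCGCCAGAACAGTCAGTA occurs at positions 39–56; this primer anneals to the bottom strand there with its 3' end pointing downstream.
The reverse primer's reverse complement is TGAATGTAA, which matches the template at positions 83–91.
Product length = (reverse-primer end) − (forward-primer start) + 1 = 91 − 39 + 1 = 53 bp.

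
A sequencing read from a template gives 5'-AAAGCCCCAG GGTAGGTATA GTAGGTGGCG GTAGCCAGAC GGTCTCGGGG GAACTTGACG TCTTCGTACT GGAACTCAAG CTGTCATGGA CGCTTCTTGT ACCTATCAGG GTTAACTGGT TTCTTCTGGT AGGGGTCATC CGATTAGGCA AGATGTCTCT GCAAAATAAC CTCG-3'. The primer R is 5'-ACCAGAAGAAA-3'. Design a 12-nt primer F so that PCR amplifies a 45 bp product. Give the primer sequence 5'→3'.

The reverse primer's reverse complement TTTCTTCTGGT matches the template at positions 120–130, so the product ends at position 130.
A 45 bp product then starts at position 130 − 45 + 1 = 86.
The forward primer is identical to the top strand there: ATGGACGCTTCT.

5'-ATGGACGCTTCT-3'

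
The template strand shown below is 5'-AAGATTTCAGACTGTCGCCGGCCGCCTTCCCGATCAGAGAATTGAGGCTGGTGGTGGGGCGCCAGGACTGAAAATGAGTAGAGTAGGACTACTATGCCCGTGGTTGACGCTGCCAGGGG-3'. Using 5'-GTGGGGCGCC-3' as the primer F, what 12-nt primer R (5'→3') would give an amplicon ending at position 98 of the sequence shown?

The forward primer binds at positions 54–63; the product's 3' end on the top strand is position 98.
The reverse primer anneals to the top strand over positions 87–98, i.e. to GACTACTATGCC.
Its sequence written 5'→3' is the reverse complement: GGCATAGTAGTC.

5'-GGCATAGTAGTC-3'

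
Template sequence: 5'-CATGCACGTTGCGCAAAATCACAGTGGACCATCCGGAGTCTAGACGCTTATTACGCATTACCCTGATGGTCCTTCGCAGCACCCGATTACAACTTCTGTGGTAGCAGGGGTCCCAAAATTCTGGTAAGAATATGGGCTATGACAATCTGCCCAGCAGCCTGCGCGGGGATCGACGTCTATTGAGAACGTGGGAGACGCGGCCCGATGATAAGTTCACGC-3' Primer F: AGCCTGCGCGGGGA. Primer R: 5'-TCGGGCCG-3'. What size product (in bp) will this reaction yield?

The forward primer matches the template at positions 156–169.
Reverse complement of the reverse primer: CGGCCCGA. This occurs on the top strand at positions 198–205.
The product runs from position 156 to position 205, so its length is 205 − 156 + 1 = 50 bp.

50 bp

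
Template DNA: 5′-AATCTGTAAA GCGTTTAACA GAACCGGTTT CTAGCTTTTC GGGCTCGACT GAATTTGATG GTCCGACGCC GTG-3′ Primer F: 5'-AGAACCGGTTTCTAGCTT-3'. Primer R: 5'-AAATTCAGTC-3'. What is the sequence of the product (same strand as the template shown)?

5'-AGAACCGGTTTCTAGCTTTTCGGGCTCGACTGAATTT-3'

Forward primer AGAACCGGTTTCTAGCTT is found on the top strand at positions 20–37.
Reverse complement of the reverse primer: GACTGAATTT. This occurs on the top strand at positions 47–56.
The product is the template from position 20 through 56 (37 bp).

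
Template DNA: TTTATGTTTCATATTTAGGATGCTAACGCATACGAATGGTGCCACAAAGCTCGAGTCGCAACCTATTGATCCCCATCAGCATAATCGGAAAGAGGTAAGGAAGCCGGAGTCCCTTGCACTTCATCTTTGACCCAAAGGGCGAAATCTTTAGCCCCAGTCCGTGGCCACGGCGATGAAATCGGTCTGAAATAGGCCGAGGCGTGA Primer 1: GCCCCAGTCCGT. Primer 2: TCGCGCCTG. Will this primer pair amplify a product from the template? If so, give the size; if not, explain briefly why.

No product — primer 2 has no binding site in the template.

Primer 2 (TCGCGCCTG) does not match the top strand, and its reverse complement CAGGCGCGA does not match either.
With no annealing site for primer 2, no amplification occurs.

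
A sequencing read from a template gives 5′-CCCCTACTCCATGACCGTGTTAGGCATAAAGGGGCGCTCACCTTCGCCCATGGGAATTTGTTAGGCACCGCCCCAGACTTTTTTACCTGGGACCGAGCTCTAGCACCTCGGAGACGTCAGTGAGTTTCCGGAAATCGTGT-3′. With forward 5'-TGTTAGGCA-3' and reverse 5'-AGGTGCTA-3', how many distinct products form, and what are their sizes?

The forward primer TGTTAGGCA matches the top strand at positions 18–26, 59–67.
The reverse primer's reverse complement is TAGCACCT, matching at positions 101–108.
Each forward site pairs with the reverse site to give a product ending at position 108: sizes 91, 50 bp.

Two products: 91 bp, 50 bp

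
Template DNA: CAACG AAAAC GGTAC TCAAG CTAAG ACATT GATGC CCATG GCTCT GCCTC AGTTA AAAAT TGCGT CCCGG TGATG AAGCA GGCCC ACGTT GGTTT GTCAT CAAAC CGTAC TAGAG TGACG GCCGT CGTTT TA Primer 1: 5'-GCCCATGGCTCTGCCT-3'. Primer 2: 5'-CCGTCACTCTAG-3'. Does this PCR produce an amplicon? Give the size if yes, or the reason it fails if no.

Yes — an 88 bp product.

Primer 1 (GCCCATGGCTCTGCCT) matches the top strand at positions 34–49; it acts as a forward primer.
Primer 2's reverse complement is CTAGAGTGACGG, matching the top strand at positions 110–121; it acts as a reverse primer.
The 3' ends face each other across positions 34–121, giving an 88 bp product.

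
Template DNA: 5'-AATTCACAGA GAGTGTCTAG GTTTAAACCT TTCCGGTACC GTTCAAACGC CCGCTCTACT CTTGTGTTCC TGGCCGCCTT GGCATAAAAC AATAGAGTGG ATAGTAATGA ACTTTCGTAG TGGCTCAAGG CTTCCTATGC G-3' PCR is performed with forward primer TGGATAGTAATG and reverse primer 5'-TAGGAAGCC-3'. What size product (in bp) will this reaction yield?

40 bp

Forward primer TGGATAGTAATG is found on the top strand at positions 98–109.
Reverse complement of the reverse primer: GGCTTCCTA. This occurs on the top strand at positions 129–137.
Product length = (reverse-primer end) − (forward-primer start) + 1 = 137 − 98 + 1 = 40 bp.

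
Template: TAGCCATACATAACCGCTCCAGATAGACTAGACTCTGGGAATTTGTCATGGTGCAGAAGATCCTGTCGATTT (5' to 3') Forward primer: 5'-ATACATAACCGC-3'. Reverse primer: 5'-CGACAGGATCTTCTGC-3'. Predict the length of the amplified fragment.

Forward primer ATACATAACCGC is found on the top strand at positions 6–17.
The reverse primer's reverse complement is GCAGAAGATCCTGTCG, which matches the template at positions 53–68.
The product runs from position 6 to position 68, so its length is 68 − 6 + 1 = 63 bp.

63 bp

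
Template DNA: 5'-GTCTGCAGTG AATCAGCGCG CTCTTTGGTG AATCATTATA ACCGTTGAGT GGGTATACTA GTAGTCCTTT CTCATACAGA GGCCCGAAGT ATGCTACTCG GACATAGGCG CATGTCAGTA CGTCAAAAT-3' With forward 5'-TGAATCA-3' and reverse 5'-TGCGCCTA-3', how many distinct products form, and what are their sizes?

Two products: 104 bp, 84 bp

The forward primer TGAATCA matches the top strand at positions 9–15, 29–35.
The reverse primer's reverse complement is TAGGCGCA, matching at positions 105–112.
Each forward site pairs with the reverse site to give a product ending at position 112: sizes 104, 84 bp.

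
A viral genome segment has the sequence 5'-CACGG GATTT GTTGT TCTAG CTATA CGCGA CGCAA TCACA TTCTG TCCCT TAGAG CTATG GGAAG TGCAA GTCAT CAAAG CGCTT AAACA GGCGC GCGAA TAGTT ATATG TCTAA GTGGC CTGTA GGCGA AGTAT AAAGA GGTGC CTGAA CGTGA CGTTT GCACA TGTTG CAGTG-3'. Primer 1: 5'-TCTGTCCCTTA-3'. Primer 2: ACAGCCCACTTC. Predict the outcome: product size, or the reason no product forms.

Primer 2 (ACAGCCCACTTC) does not match the top strand, and its reverse complement GAAGTGGGCTGT does not match either.
With no annealing site for primer 2, no amplification occurs.

No product — primer 2 has no binding site in the template.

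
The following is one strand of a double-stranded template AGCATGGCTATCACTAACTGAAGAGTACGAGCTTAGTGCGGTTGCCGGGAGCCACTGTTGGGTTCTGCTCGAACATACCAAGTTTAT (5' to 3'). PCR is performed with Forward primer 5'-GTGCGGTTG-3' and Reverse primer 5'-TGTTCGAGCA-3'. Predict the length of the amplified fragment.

40 bp

The forward primer matches the template at positions 36–44.
Reverse complement of the reverse primer: TGCTCGAACA. This occurs on the top strand at positions 66–75.
Amplicon spans positions 36–75: 40 bp.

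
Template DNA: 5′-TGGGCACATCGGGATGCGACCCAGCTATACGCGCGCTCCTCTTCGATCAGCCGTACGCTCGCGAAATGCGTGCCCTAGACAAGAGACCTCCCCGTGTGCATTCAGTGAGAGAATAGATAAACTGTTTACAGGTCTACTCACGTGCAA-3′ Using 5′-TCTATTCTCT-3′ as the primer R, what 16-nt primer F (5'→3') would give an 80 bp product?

The reverse primer's reverse complement AGAGAATAGA matches the template at positions 108–117, so the product ends at position 117.
An 80 bp product then starts at position 117 − 80 + 1 = 38.
The forward primer is identical to the top strand there: CCTCTTCGATCAGCCG.

5'-CCTCTTCGATCAGCCG-3'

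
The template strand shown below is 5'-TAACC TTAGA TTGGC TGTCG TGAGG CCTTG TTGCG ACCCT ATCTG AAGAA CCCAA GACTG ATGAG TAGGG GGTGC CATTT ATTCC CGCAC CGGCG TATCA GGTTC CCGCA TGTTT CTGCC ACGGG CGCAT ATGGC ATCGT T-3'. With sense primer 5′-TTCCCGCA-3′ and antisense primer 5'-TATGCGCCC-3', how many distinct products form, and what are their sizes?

The forward primer TTCCCGCA matches the top strand at positions 82–89, 103–110.
The reverse primer's reverse complement is GGGCGCATA, matching at positions 123–131.
Each forward site pairs with the reverse site to give a product ending at position 131: sizes 50, 29 bp.

Two products: 50 bp, 29 bp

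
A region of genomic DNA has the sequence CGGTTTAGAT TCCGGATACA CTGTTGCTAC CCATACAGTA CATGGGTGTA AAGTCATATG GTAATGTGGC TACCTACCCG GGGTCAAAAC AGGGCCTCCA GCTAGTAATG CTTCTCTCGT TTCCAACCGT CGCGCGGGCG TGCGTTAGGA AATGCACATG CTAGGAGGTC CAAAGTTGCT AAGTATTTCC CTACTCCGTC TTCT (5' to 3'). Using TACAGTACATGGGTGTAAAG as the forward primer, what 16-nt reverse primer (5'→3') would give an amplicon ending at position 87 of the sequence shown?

5'-TTGACCCCGGGTAGGT-3'

The forward primer binds at positions 34–53; the product's 3' end on the top strand is position 87.
The reverse primer anneals to the top strand over positions 72–87, i.e. to ACCTACCCGGGGTCAA.
Its sequence written 5'→3' is the reverse complement: TTGACCCCGGGTAGGT.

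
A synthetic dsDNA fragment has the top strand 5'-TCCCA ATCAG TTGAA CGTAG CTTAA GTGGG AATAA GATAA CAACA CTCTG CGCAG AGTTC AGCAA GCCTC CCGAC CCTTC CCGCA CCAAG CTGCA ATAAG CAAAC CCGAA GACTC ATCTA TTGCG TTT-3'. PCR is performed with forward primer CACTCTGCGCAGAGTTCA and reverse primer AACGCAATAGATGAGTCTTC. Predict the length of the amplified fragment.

The forward primer matches the template at positions 44–61.
Taking the reverse complement of AACGCAATAGATGAGTCTTC gives GAAGACTCATCTATTGCGTT, found at positions 108–127 on the template; the primer anneals here to the top strand with its 3' end pointing upstream.
Amplicon spans positions 44–127: 84 bp.

84 bp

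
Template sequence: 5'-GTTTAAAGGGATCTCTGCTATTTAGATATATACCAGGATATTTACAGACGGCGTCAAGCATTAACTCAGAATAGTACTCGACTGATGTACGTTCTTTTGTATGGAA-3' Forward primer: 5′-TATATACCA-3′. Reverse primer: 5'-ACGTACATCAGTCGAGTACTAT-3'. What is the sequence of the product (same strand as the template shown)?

The forward primer matches the template at positions 27–35.
Reverse complement of the reverse primer: ATAGTACTCGACTGATGTACGT. This occurs on the top strand at positions 71–92.
The product is the template from position 27 through 92 (66 bp).

5'-TATATACCAGGATATTTACAGACGGCGTCAAGCATTAACTCAGAATAGTACTCGACTGATGTACGT-3'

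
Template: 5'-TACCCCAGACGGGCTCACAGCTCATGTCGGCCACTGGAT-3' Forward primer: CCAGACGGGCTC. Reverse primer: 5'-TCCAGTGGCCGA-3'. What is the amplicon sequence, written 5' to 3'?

5'-CCAGACGGGCTCACAGCTCATGTCGGCCACTGGA-3'

The forward primer matches the template at positions 5–16.
The reverse primer's reverse complement is TCGGCCACTGGA, which matches the template at positions 27–38.
The product is the template from position 5 through 38 (34 bp).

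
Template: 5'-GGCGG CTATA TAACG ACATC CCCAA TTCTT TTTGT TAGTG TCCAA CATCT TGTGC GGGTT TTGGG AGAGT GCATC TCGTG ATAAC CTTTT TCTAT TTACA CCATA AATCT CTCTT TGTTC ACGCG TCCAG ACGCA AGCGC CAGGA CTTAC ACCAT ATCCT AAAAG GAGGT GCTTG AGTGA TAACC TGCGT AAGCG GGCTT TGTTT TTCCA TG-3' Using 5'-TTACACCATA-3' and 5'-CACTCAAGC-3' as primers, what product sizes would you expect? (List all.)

The forward primer TTACACCATA matches the top strand at positions 96–105, 147–156.
The reverse primer's reverse complement is GCTTGAGTG, matching at positions 171–179.
Each forward site pairs with the reverse site to give a product ending at position 179: sizes 84, 33 bp.

84 bp, 33 bp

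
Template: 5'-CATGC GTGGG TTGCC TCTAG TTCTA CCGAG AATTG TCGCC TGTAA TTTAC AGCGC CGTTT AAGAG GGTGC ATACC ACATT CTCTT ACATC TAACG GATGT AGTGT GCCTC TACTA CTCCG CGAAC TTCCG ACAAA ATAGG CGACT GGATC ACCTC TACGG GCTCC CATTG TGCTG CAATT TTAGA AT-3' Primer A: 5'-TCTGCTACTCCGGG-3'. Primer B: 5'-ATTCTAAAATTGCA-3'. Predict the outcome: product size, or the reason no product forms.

Primer A (TCTGCTACTCCGGG) does not match the top strand, and its reverse complement CCCGGAGTAGCAGA does not match either.
With no annealing site for primer A, no amplification occurs.

No product — primer A has no binding site in the template.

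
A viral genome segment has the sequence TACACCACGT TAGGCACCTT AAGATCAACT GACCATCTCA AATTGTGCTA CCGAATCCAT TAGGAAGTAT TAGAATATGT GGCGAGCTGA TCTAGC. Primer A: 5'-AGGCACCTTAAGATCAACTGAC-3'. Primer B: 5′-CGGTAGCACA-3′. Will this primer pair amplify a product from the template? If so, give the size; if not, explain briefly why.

Primer A (AGGCACCTTAAGATCAACTGAC) matches the top strand at positions 12–33; it acts as a forward primer.
Primer B's reverse complement is TGTGCTACCG, matching the top strand at positions 44–53; it acts as a reverse primer.
The 3' ends face each other across positions 12–53, giving a 42 bp product.

Yes — a 42 bp product.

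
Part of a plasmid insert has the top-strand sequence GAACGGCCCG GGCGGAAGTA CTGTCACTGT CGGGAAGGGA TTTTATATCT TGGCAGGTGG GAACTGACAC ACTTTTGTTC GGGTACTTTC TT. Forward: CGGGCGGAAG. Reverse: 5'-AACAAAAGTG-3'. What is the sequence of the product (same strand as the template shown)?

Forward primer CGGGCGGAAG is found on the top strand at positions 9–18.
Reverse complement of the reverse primer: CACTTTTGTT. This occurs on the top strand at positions 70–79.
The product is the template from position 9 through 79 (71 bp).

5'-CGGGCGGAAGTACTGTCACTGTCGGGAAGGGATTTTATATCTTGGCAGGTGGGAACTGACACACTTTTGTT-3'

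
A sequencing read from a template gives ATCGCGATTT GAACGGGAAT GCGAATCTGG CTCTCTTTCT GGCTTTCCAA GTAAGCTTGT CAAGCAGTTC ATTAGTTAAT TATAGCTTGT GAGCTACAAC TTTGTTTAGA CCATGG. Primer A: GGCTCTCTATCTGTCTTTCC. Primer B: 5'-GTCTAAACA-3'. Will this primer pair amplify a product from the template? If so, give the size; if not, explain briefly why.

No product — primer A has no binding site in the template.

Primer A (GGCTCTCTATCTGTCTTTCC) does not match the top strand, and its reverse complement GGAAAGACAGATAGAGAGCC does not match either.
With no annealing site for primer A, no amplification occurs.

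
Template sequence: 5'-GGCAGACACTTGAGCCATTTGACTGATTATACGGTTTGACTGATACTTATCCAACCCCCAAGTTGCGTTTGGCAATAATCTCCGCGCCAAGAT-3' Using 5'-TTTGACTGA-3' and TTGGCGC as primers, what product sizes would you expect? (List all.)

The forward primer TTTGACTGA matches the top strand at positions 18–26, 35–43.
The reverse primer's reverse complement is GCGCCAA, matching at positions 84–90.
Each forward site pairs with the reverse site to give a product ending at position 90: sizes 73, 56 bp.

73 bp, 56 bp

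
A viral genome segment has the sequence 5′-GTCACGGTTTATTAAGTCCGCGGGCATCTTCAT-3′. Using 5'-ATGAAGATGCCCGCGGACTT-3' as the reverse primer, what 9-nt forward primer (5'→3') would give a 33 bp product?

5'-GTCACGGTT-3'

The reverse primer's reverse complement AAGTCCGCGGGCATCTTCAT matches the template at positions 14–33, so the product ends at position 33.
A 33 bp product then starts at position 33 − 33 + 1 = 1.
The forward primer is identical to the top strand there: GTCACGGTT.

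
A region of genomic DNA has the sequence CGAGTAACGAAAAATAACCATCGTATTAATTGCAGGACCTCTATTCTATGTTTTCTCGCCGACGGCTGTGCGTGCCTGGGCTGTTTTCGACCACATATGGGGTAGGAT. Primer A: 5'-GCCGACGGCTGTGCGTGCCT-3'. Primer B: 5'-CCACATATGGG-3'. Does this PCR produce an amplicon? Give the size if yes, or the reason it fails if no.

No product — both primers anneal to the same strand and extend in the same direction.

Primer A (GCCGACGGCTGTGCGTGCCT) matches the top strand at positions 58–77 (3' end points downstream).
Primer B (CCACATATGGG) also matches the top strand directly, at positions 91–101 — its reverse complement CCCATATGTGG is not present.
Both primers anneal to the bottom strand with 3' ends pointing the same way, so neither can prime synthesis back toward the other.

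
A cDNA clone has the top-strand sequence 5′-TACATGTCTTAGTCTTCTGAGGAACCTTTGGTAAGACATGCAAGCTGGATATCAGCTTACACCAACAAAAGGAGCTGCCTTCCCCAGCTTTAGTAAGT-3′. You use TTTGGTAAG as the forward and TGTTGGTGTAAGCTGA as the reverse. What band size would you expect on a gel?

41 bp

The forward primer matches the template at positions 27–35.
Reverse complement of the reverse primer: TCAGCTTACACCAACA. This occurs on the top strand at positions 52–67.
Product length = (reverse-primer end) − (forward-primer start) + 1 = 67 − 27 + 1 = 41 bp.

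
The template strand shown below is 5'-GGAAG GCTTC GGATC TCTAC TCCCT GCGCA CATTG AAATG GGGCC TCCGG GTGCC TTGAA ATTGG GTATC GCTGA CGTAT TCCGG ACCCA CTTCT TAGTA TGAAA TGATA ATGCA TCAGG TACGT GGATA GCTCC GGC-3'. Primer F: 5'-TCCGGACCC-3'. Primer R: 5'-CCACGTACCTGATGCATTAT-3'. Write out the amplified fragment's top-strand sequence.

Scanning the template, TCCGGACCC occurs at positions 81–89; this primer anneals to the bottom strand there with its 3' end pointing downstream.
Taking the reverse complement of CCACGTACCTGATGCATTAT gives ATAATGCATCAGGTACGTGG, found at positions 108–127 on the template; the primer anneals here to the top strand with its 3' end pointing upstream.
The product is the template from position 81 through 127 (47 bp).

5'-TCCGGACCCACTTCTTAGTATGAAATGATAATGCATCAGGTACGTGG-3'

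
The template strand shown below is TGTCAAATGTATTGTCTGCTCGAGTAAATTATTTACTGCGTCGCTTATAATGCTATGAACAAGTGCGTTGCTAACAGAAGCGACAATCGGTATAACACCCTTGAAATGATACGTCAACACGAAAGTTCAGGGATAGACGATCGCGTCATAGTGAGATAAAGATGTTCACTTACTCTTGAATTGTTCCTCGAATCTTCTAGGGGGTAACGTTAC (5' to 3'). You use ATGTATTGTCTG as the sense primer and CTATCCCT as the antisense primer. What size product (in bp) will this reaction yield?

130 bp

Scanning the template, ATGTATTGTCTG occurs at positions 7–18; this primer anneals to the bottom strand there with its 3' end pointing downstream.
Taking the reverse complement of CTATCCCT gives AGGGATAG, found at positions 129–136 on the template; the primer anneals here to the top strand with its 3' end pointing upstream.
Amplicon spans positions 7–136: 130 bp.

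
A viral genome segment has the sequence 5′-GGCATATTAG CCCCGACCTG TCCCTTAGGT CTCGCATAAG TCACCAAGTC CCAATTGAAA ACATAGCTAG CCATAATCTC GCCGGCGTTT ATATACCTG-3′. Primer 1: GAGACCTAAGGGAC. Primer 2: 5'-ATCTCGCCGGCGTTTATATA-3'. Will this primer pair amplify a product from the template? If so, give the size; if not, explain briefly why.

Primer 1 (GAGACCTAAGGGAC) has reverse complement GTCCCTTAGGTCTC, which matches the top strand at positions 20–33; primer 1 anneals to the top strand there with its 3' end pointing upstream toward position 20.
Primer 2 (ATCTCGCCGGCGTTTATATA) matches the top strand directly at positions 76–95; it anneals to the bottom strand with its 3' end pointing downstream toward position 95.
The 3' ends diverge (primer 1 extends toward position 1, primer 2 toward position 99), so the primers never converge on a shared product.

No product — the primers' 3' ends point away from each other.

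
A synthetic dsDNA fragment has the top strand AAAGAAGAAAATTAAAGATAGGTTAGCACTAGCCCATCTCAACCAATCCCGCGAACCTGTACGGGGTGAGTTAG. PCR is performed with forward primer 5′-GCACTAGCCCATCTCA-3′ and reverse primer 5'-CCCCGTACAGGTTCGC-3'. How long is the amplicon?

Scanning the template, GCACTAGCCCATCTCA occurs at positions 26–41; this primer anneals to the bottom strand there with its 3' end pointing downstream.
Taking the reverse complement of CCCCGTACAGGTTCGC gives GCGAACCTGTACGGGG, found at positions 51–66 on the template; the primer anneals here to the top strand with its 3' end pointing upstream.
The product runs from position 26 to position 66, so its length is 66 − 26 + 1 = 41 bp.

41 bp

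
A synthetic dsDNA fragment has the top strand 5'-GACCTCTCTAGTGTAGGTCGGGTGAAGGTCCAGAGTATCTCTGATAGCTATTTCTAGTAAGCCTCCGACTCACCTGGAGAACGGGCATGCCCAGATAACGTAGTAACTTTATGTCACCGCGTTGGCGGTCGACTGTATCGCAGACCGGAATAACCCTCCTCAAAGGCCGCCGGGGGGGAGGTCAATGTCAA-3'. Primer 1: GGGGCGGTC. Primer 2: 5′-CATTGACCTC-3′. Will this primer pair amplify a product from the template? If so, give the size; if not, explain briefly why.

Primer 1 (GGGGCGGTC) does not match the top strand, and its reverse complement GACCGCCCC does not match either.
With no annealing site for primer 1, no amplification occurs.

No product — primer 1 has no binding site in the template.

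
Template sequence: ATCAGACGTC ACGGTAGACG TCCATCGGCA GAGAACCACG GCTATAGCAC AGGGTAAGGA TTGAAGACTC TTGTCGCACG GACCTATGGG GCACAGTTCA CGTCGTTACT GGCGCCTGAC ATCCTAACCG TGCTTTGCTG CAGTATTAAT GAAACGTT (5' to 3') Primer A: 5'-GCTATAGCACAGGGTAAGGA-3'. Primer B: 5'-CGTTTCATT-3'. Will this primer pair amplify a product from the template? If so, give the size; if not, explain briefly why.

Primer A (GCTATAGCACAGGGTAAGGA) matches the top strand at positions 41–60; it acts as a forward primer.
Primer B's reverse complement is AATGAAACG, matching the top strand at positions 148–156; it acts as a reverse primer.
The 3' ends face each other across positions 41–156, giving a 116 bp product.

Yes — a 116 bp product.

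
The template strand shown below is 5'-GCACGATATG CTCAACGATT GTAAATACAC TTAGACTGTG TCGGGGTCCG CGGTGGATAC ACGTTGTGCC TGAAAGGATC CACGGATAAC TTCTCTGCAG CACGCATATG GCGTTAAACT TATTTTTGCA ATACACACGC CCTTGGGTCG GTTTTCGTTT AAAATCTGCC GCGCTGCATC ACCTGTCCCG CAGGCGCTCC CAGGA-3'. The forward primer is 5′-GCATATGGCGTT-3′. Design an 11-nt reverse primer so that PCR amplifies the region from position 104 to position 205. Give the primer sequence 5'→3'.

The product's 3' end on the top strand is position 205.
The reverse primer anneals to the top strand over positions 195–205, i.e. to CGCTCCCAGGA.
Its sequence written 5'→3' is the reverse complement: TCCTGGGAGCG.

5'-TCCTGGGAGCG-3'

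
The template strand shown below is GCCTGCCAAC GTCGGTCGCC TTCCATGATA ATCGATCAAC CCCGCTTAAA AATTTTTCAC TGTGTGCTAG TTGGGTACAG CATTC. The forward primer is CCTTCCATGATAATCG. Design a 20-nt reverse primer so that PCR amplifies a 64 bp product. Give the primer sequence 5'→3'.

5'-TGCTGTACCCAACTAGCACA-3'

The forward primer binds at positions 19–34, so a 64 bp product ends at position 19 + 64 − 1 = 82.
The reverse primer anneals to the top strand over positions 63–82, i.e. to TGTGCTAGTTGGGTACAGCA.
Its sequence written 5'→3' is the reverse complement: TGCTGTACCCAACTAGCACA.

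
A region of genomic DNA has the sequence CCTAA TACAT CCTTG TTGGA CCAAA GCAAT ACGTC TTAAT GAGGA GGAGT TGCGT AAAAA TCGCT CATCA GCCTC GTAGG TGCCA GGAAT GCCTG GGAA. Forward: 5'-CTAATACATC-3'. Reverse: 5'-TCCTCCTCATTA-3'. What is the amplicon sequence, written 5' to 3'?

Scanning the template, CTAATACATC occurs at positions 2–11; this primer anneals to the bottom strand there with its 3' end pointing downstream.
Reverse complement of the reverse primer: TAATGAGGAGGA. This occurs on the top strand at positions 37–48.
The product is the template from position 2 through 48 (47 bp).

5'-CTAATACATCCTTGTTGGACCAAAGCAATACGTCTTAATGAGGAGGA-3'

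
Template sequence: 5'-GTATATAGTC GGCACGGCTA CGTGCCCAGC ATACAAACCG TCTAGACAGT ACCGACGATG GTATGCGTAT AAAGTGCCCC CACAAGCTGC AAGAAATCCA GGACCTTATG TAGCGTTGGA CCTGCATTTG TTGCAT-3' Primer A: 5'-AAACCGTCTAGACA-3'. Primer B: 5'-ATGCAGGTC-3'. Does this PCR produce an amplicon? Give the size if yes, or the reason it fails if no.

Yes — a 93 bp product.

Primer A (AAACCGTCTAGACA) matches the top strand at positions 35–48; it acts as a forward primer.
Primer B's reverse complement is GACCTGCAT, matching the top strand at positions 119–127; it acts as a reverse primer.
The 3' ends face each other across positions 35–127, giving a 93 bp product.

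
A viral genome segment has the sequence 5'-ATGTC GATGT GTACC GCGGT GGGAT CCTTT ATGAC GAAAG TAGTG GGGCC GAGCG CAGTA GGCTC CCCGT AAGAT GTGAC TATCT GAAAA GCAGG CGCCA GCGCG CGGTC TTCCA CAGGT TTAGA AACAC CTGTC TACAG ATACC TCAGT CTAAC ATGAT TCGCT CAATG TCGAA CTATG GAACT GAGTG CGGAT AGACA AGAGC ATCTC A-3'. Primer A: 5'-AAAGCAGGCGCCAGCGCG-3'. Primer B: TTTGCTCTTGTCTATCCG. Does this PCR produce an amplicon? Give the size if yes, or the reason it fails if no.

No product — primer B has no binding site in the template.

Primer B (TTTGCTCTTGTCTATCCG) does not match the top strand, and its reverse complement CGGATAGACAAGAGCAAA does not match either.
With no annealing site for primer B, no amplification occurs.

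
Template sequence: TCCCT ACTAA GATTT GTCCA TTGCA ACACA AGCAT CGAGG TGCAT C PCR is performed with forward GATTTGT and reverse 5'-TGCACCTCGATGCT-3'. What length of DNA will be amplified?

34 bp

Forward primer GATTTGT is found on the top strand at positions 11–17.
The reverse primer's reverse complement is AGCATCGAGGTGCA, which matches the template at positions 31–44.
Product length = (reverse-primer end) − (forward-primer start) + 1 = 44 − 11 + 1 = 34 bp.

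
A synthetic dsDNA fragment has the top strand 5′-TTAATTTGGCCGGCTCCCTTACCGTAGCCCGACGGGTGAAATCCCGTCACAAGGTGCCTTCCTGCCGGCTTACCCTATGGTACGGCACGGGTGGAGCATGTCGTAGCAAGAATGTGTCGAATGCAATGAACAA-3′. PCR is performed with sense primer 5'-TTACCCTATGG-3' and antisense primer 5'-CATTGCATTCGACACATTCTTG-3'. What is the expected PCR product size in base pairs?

Scanning the template, TTACCCTATGG occurs at positions 70–80; this primer anneals to the bottom strand there with its 3' end pointing downstream.
The reverse primer's reverse complement is CAAGAATGTGTCGAATGCAATG, which matches the template at positions 107–128.
Amplicon spans positions 70–128: 59 bp.

59 bp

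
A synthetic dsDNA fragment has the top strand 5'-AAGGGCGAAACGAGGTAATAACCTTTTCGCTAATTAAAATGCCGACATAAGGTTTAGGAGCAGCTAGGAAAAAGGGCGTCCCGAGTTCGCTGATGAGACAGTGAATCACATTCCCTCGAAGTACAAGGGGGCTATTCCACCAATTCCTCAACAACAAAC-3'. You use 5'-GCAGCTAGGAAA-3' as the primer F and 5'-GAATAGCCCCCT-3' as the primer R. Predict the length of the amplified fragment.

78 bp

The forward primer matches the template at positions 60–71.
The reverse primer's reverse complement is AGGGGGCTATTC, which matches the template at positions 126–137.
Product length = (reverse-primer end) − (forward-primer start) + 1 = 137 − 60 + 1 = 78 bp.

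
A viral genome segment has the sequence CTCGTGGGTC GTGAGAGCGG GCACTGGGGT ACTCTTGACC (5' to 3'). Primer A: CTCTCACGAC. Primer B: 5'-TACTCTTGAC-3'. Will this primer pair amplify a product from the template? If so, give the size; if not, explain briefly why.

No product — the primers' 3' ends point away from each other.

Primer A (CTCTCACGAC) has reverse complement GTCGTGAGAG, which matches the top strand at positions 8–17; primer A anneals to the top strand there with its 3' end pointing upstream toward position 8.
Primer B (TACTCTTGAC) matches the top strand directly at positions 30–39; it anneals to the bottom strand with its 3' end pointing downstream toward position 39.
The 3' ends diverge (primer A extends toward position 1, primer B toward position 40), so the primers never converge on a shared product.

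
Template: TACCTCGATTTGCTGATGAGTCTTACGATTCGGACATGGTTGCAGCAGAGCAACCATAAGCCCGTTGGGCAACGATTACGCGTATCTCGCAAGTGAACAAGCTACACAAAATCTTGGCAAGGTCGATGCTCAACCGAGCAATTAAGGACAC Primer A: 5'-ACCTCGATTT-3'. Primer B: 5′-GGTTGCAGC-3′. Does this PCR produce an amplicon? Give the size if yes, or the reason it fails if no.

Primer A (ACCTCGATTT) matches the top strand at positions 2–11 (3' end points downstream).
Primer B (GGTTGCAGC) also matches the top strand directly, at positions 38–46 — its reverse complement GCTGCAACC is not present.
Both primers anneal to the bottom strand with 3' ends pointing the same way, so neither can prime synthesis back toward the other.

No product — both primers anneal to the same strand and extend in the same direction.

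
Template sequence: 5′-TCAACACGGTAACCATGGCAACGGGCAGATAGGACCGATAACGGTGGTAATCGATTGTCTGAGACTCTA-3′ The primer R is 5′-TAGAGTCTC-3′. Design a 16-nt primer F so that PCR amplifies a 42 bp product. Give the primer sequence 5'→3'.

The reverse primer's reverse complement GAGACTCTA matches the template at positions 61–69, so the product ends at position 69.
A 42 bp product then starts at position 69 − 42 + 1 = 28.
The forward primer is identical to the top strand there: GATAGGACCGATAACG.

5'-GATAGGACCGATAACG-3'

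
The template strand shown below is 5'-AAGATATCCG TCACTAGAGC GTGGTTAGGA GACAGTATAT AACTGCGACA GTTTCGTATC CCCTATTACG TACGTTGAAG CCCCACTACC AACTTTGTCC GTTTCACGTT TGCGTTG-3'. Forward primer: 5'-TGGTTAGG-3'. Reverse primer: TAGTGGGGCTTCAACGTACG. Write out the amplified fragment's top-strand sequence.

5'-TGGTTAGGAGACAGTATATAACTGCGACAGTTTCGTATCCCCTATTACGTACGTTGAAGCCCCACTA-3'

Forward primer TGGTTAGG is found on the top strand at positions 22–29.
The reverse primer's reverse complement is CGTACGTTGAAGCCCCACTA, which matches the template at positions 69–88.
The product is the template from position 22 through 88 (67 bp).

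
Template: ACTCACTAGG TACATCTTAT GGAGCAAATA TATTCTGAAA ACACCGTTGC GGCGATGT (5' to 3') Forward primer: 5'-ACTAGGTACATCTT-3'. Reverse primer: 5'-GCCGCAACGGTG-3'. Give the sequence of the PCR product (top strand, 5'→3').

5'-ACTAGGTACATCTTATGGAGCAAATATATTCTGAAAACACCGTTGCGGC-3'

Forward primer ACTAGGTACATCTT is found on the top strand at positions 5–18.
Reverse complement of the reverse primer: CACCGTTGCGGC. This occurs on the top strand at positions 42–53.
The product is the template from position 5 through 53 (49 bp).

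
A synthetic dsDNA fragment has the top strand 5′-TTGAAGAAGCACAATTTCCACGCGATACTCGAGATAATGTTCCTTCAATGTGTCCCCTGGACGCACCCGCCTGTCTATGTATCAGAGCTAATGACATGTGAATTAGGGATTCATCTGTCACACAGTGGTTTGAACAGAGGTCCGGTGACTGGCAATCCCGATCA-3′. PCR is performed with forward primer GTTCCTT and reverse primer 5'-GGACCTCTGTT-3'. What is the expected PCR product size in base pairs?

105 bp

Scanning the template, GTTCCTT occurs at positions 39–45; this primer anneals to the bottom strand there with its 3' end pointing downstream.
Reverse complement of the reverse primer: AACAGAGGTCC. This occurs on the top strand at positions 133–143.
The product runs from position 39 to position 143, so its length is 143 − 39 + 1 = 105 bp.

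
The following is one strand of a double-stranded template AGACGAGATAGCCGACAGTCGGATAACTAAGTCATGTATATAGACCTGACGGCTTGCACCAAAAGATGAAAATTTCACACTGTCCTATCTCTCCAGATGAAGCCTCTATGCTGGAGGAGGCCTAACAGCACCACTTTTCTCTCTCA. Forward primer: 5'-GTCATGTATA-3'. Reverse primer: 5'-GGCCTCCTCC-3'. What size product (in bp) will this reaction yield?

Forward primer GTCATGTATA is found on the top strand at positions 31–40.
Reverse complement of the reverse primer: GGAGGAGGCC. This occurs on the top strand at positions 113–122.
Amplicon spans positions 31–122: 92 bp.

92 bp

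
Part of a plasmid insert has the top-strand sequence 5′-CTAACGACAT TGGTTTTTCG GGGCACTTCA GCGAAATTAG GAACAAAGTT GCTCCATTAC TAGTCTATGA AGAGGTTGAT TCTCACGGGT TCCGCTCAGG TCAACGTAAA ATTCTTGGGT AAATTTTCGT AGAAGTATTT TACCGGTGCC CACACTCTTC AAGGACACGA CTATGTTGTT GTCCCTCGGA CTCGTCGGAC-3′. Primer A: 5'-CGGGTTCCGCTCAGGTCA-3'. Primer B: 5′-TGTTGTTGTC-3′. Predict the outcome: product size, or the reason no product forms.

Primer A (CGGGTTCCGCTCAGGTCA) matches the top strand at positions 86–103 (3' end points downstream).
Primer B (TGTTGTTGTC) also matches the top strand directly, at positions 174–183 — its reverse complement GACAACAACA is not present.
Both primers anneal to the bottom strand with 3' ends pointing the same way, so neither can prime synthesis back toward the other.

No product — both primers anneal to the same strand and extend in the same direction.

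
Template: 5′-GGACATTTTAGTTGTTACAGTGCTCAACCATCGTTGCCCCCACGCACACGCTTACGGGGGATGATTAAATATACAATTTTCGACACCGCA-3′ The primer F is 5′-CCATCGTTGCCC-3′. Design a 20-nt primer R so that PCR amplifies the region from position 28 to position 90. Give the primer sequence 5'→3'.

5'-TGCGGTGTCGAAAATTGTAT-3'

The product's 3' end on the top strand is position 90.
The reverse primer anneals to the top strand over positions 71–90, i.e. to ATACAATTTTCGACACCGCA.
Its sequence written 5'→3' is the reverse complement: TGCGGTGTCGAAAATTGTAT.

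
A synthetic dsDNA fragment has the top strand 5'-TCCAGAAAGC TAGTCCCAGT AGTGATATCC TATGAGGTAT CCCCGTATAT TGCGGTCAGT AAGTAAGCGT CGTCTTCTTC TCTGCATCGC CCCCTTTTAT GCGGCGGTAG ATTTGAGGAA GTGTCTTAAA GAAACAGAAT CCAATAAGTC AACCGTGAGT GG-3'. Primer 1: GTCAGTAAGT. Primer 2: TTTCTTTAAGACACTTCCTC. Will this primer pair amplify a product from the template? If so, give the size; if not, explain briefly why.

Yes — an 80 bp product.

Primer 1 (GTCAGTAAGT) matches the top strand at positions 55–64; it acts as a forward primer.
Primer 2's reverse complement is GAGGAAGTGTCTTAAAGAAA, matching the top strand at positions 115–134; it acts as a reverse primer.
The 3' ends face each other across positions 55–134, giving an 80 bp product.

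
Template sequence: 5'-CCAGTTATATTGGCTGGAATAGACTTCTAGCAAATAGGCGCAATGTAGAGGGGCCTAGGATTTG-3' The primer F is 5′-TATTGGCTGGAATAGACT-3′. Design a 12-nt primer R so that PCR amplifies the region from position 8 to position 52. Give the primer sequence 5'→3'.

The product's 3' end on the top strand is position 52.
The reverse primer anneals to the top strand over positions 41–52, i.e. to CAATGTAGAGGG.
Its sequence written 5'→3' is the reverse complement: CCCTCTACATTG.

5'-CCCTCTACATTG-3'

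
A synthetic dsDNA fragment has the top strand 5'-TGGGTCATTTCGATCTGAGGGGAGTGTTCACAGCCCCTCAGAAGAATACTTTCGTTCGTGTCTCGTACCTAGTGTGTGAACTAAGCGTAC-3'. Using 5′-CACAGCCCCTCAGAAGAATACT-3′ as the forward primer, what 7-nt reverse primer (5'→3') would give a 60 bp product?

5'-ACGCTTA-3'

The forward primer binds at positions 29–50, so a 60 bp product ends at position 29 + 60 − 1 = 88.
The reverse primer anneals to the top strand over positions 82–88, i.e. to TAAGCGT.
Its sequence written 5'→3' is the reverse complement: ACGCTTA.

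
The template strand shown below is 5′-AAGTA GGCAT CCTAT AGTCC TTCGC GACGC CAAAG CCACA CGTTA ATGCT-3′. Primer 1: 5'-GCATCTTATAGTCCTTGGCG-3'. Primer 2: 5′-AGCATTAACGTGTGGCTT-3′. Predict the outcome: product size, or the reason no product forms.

No product — primer 1 has no binding site in the template.

Primer 1 (GCATCTTATAGTCCTTGGCG) does not match the top strand, and its reverse complement CGCCAAGGACTATAAGATGC does not match either.
With no annealing site for primer 1, no amplification occurs.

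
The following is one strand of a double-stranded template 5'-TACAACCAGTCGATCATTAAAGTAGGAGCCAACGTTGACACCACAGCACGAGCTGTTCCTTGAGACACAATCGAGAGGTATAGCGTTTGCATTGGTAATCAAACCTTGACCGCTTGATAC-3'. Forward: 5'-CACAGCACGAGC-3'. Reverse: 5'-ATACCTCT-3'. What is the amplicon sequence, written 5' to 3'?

Forward primer CACAGCACGAGC is found on the top strand at positions 42–53.
Taking the reverse complement of ATACCTCT gives AGAGGTAT, found at positions 74–81 on the template; the primer anneals here to the top strand with its 3' end pointing upstream.
The product is the template from position 42 through 81 (40 bp).

5'-CACAGCACGAGCTGTTCCTTGAGACACAATCGAGAGGTAT-3'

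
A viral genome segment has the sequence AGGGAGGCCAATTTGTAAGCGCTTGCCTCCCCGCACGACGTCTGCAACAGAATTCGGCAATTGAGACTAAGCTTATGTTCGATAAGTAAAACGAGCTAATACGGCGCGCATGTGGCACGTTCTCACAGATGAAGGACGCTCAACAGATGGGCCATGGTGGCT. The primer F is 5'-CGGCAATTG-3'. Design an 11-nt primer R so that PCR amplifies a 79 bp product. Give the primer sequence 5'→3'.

5'-TTCATCTGTGA-3'

The forward primer binds at positions 55–63, so a 79 bp product ends at position 55 + 79 − 1 = 133.
The reverse primer anneals to the top strand over positions 123–133, i.e. to TCACAGATGAA.
Its sequence written 5'→3' is the reverse complement: TTCATCTGTGA.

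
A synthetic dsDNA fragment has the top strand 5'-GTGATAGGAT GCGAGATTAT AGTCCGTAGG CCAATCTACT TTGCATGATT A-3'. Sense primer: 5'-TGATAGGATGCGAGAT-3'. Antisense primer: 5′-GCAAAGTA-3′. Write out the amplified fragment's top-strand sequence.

The forward primer matches the template at positions 2–17.
Reverse complement of the reverse primer: TACTTTGC. This occurs on the top strand at positions 37–44.
The product is the template from position 2 through 44 (43 bp).

5'-TGATAGGATGCGAGATTATAGTCCGTAGGCCAATCTACTTTGC-3'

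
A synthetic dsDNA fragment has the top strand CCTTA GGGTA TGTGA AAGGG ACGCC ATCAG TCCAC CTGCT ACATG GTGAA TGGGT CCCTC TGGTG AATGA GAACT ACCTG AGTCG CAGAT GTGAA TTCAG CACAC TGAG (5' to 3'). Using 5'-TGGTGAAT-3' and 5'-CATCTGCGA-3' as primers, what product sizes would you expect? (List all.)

48 bp, 31 bp

The forward primer TGGTGAAT matches the top strand at positions 44–51, 61–68.
The reverse primer's reverse complement is TCGCAGATG, matching at positions 83–91.
Each forward site pairs with the reverse site to give a product ending at position 91: sizes 48, 31 bp.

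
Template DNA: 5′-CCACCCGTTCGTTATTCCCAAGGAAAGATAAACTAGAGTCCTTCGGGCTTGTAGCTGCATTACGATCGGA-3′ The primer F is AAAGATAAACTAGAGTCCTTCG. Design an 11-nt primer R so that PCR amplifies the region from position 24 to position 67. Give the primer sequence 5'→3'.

5'-GATCGTAATGC-3'

The product's 3' end on the top strand is position 67.
The reverse primer anneals to the top strand over positions 57–67, i.e. to GCATTACGATC.
Its sequence written 5'→3' is the reverse complement: GATCGTAATGC.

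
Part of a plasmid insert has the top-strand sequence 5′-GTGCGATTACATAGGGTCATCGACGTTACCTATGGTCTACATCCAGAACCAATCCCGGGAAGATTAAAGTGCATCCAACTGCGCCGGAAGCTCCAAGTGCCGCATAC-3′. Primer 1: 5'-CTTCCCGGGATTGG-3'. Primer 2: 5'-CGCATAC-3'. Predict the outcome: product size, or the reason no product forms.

No product — the primers' 3' ends point away from each other.

Primer 1 (CTTCCCGGGATTGG) has reverse complement CCAATCCCGGGAAG, which matches the top strand at positions 49–62; primer 1 anneals to the top strand there with its 3' end pointing upstream toward position 49.
Primer 2 (CGCATAC) matches the top strand directly at positions 101–107; it anneals to the bottom strand with its 3' end pointing downstream toward position 107.
The 3' ends diverge (primer 1 extends toward position 1, primer 2 toward position 107), so the primers never converge on a shared product.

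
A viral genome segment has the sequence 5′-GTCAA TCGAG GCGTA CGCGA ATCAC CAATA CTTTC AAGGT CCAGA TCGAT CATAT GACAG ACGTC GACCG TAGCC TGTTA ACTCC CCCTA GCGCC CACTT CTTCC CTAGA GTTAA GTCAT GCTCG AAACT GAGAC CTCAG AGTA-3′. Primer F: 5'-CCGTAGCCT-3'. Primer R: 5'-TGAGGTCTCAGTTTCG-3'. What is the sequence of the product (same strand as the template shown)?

Scanning the template, CCGTAGCCT occurs at positions 68–76; this primer anneals to the bottom strand there with its 3' end pointing downstream.
Taking the reverse complement of TGAGGTCTCAGTTTCG gives CGAAACTGAGACCTCA, found at positions 124–139 on the template; the primer anneals here to the top strand with its 3' end pointing upstream.
The product is the template from position 68 through 139 (72 bp).

5'-CCGTAGCCTGTTAACTCCCCCTAGCGCCCACTTCTTCCCTAGAGTTAAGTCATGCTCGAAACTGAGACCTCA-3'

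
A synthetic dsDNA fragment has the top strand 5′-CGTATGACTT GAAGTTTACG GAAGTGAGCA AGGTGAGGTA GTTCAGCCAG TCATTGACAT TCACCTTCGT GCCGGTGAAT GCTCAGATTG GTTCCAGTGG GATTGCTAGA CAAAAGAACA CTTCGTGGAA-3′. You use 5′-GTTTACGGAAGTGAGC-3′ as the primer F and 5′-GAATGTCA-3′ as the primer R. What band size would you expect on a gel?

49 bp

Scanning the template, GTTTACGGAAGTGAGC occurs at positions 14–29; this primer anneals to the bottom strand there with its 3' end pointing downstream.
Taking the reverse complement of GAATGTCA gives TGACATTC, found at positions 55–62 on the template; the primer anneals here to the top strand with its 3' end pointing upstream.
Amplicon spans positions 14–62: 49 bp.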